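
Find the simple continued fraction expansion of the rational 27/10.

[2; 1, 2, 3]

Run the Euclidean algorithm on 27 and 10; the successive quotients are the partial quotients a_0, a_1, ... (each step inverts the fractional part left over by the previous one):
  27 = 2*10 + 7, so a_0 = 2.
  10 = 1*7 + 3, so a_1 = 1.
  7 = 2*3 + 1, so a_2 = 2.
  3 = 3*1 + 0, so a_3 = 3.
The remainder reaches 0 after 4 divisions, so the expansion has 4 partial quotients, read off in order.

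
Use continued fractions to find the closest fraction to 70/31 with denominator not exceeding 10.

9/4

Expand x = 70/31 as a continued fraction with the Euclidean algorithm:
  70 = 2*31 + 8, so a_0 = 2.
  31 = 3*8 + 7, so a_1 = 3.
  8 = 1*7 + 1, so a_2 = 1.
  7 = 7*1 + 0, so a_3 = 7.
so x = [2; 3, 1, 7].
Convergents (p_i = a_i*p_{i-1} + p_{i-2}, q_i = a_i*q_{i-1} + q_{i-2} with p_{-2}=0, p_{-1}=1, q_{-2}=1, q_{-1}=0), until the denominator exceeds 10:
  i=0: a_0=2, p_0 = 2*1 + 0 = 2, q_0 = 2*0 + 1 = 1.
  i=1: a_1=3, p_1 = 3*2 + 1 = 7, q_1 = 3*1 + 0 = 3.
  i=2: a_2=1, p_2 = 1*7 + 2 = 9, q_2 = 1*3 + 1 = 4.
  i=3: a_3=7, p_3 = 7*9 + 7 = 70, q_3 = 7*4 + 3 = 31.
q_3 = 31 > 10, so the last convergent with denominator <= 10 is p_2/q_2 = 9/4.
The closest fraction with denominator <= 10 is either p_2/q_2 or the intermediate fraction (k*p_2 + p_1)/(k*q_2 + q_1) with the largest k >= 1 whose denominator stays <= 10; these approach x as k grows, and every other convergent or intermediate fraction in range is farther away.
Largest k: floor((10 - q_1)/q_2) = floor((10 - 3)/4) = 1.
That gives (1*9 + 7)/(1*4 + 3) = 16/7.
Compare the errors: |x - 9/4| = |70*4 - 9*31|/(31*4) = 1/124, and |x - 16/7| = |70*7 - 16*31|/(31*7) = 6/217.
Cross-multiplying, 1*217 = 217 < 744 = 6*124, so 1/124 is smaller: the convergent 9/4 is closer to x than 16/7.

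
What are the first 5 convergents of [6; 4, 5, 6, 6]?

6/1, 25/4, 131/21, 811/130, 4997/801

Using the convergent recurrence p_i = a_i*p_{i-1} + p_{i-2}, q_i = a_i*q_{i-1} + q_{i-2} with p_{-2}=0, p_{-1}=1, q_{-2}=1, q_{-1}=0:
  i=0: a_0=6, p_0 = 6*1 + 0 = 6, q_0 = 6*0 + 1 = 1.
  i=1: a_1=4, p_1 = 4*6 + 1 = 25, q_1 = 4*1 + 0 = 4.
  i=2: a_2=5, p_2 = 5*25 + 6 = 131, q_2 = 5*4 + 1 = 21.
  i=3: a_3=6, p_3 = 6*131 + 25 = 811, q_3 = 6*21 + 4 = 130.
  i=4: a_4=6, p_4 = 6*811 + 131 = 4997, q_4 = 6*130 + 21 = 801.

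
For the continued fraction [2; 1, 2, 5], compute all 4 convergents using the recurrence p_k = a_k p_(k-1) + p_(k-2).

2/1, 3/1, 8/3, 43/16

Using the convergent recurrence p_i = a_i*p_{i-1} + p_{i-2}, q_i = a_i*q_{i-1} + q_{i-2} with p_{-2}=0, p_{-1}=1, q_{-2}=1, q_{-1}=0:
  i=0: a_0=2, p_0 = 2*1 + 0 = 2, q_0 = 2*0 + 1 = 1.
  i=1: a_1=1, p_1 = 1*2 + 1 = 3, q_1 = 1*1 + 0 = 1.
  i=2: a_2=2, p_2 = 2*3 + 2 = 8, q_2 = 2*1 + 1 = 3.
  i=3: a_3=5, p_3 = 5*8 + 3 = 43, q_3 = 5*3 + 1 = 16.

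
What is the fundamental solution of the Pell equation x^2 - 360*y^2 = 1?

(x, y) = (19, 1)

First expand sqrt(360) as a continued fraction. With x_i = (sqrt(360) + m_i)/d_i and (m_0, d_0) = (0, 1): a_0 = floor(sqrt(360)) = 18, since 18^2 = 324 <= 360 < 361 = 19^2.
Iterate m_{i+1} = d_i*a_i - m_i, d_{i+1} = (360 - m_{i+1}^2)/d_i, a_{i+1} = floor((a_0 + m_{i+1})/d_{i+1}):
  m_1 = 1*18 - 0 = 18, d_1 = (360 - 18^2)/1 = 36/1 = 36, a_1 = floor((18 + 18)/36) = 1.
  m_2 = 36*1 - 18 = 18, d_2 = (360 - 18^2)/36 = 36/36 = 1, a_2 = floor((18 + 18)/1) = 36.
  m_3 = 1*36 - 18 = 18, d_3 = (360 - 18^2)/1 = 36/1 = 36: (m_3, d_3) = (m_1, d_1) = (18, 36), so from here the quotients repeat a_1, a_2; the period length is 2.
So sqrt(360) = [18; (1, 36)] with period length k = 2.
k is even, so the fundamental solution of x^2 - 360y^2 = 1 is (p_{k-1}, q_{k-1}) = (p_1, q_1); compute convergents through index 1.
Convergents (p_i = a_i*p_{i-1} + p_{i-2}, q_i = a_i*q_{i-1} + q_{i-2} with p_{-2}=0, p_{-1}=1, q_{-2}=1, q_{-1}=0):
  i=0: a_0=18, p_0 = 18*1 + 0 = 18, q_0 = 18*0 + 1 = 1.
  i=1: a_1=1, p_1 = 1*18 + 1 = 19, q_1 = 1*1 + 0 = 1.
Check: 19^2 - 360*1^2 = 361 - 360 = 1, so (x, y) = (19, 1) solves the equation, and by the theorem it is the least positive solution.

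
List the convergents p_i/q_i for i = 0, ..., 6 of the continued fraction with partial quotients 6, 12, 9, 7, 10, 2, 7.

6/1, 73/12, 663/109, 4714/775, 47803/7859, 100320/16493, 750043/123310

Using the convergent recurrence p_i = a_i*p_{i-1} + p_{i-2}, q_i = a_i*q_{i-1} + q_{i-2} with p_{-2}=0, p_{-1}=1, q_{-2}=1, q_{-1}=0:
  i=0: a_0=6, p_0 = 6*1 + 0 = 6, q_0 = 6*0 + 1 = 1.
  i=1: a_1=12, p_1 = 12*6 + 1 = 73, q_1 = 12*1 + 0 = 12.
  i=2: a_2=9, p_2 = 9*73 + 6 = 663, q_2 = 9*12 + 1 = 109.
  i=3: a_3=7, p_3 = 7*663 + 73 = 4714, q_3 = 7*109 + 12 = 775.
  i=4: a_4=10, p_4 = 10*4714 + 663 = 47803, q_4 = 10*775 + 109 = 7859.
  i=5: a_5=2, p_5 = 2*47803 + 4714 = 100320, q_5 = 2*7859 + 775 = 16493.
  i=6: a_6=7, p_6 = 7*100320 + 47803 = 750043, q_6 = 7*16493 + 7859 = 123310.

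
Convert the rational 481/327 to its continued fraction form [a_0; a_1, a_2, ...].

[1; 2, 8, 9, 2]

Run the Euclidean algorithm on 481 and 327; the successive quotients are the partial quotients a_0, a_1, ... (each step inverts the fractional part left over by the previous one):
  481 = 1*327 + 154, so a_0 = 1.
  327 = 2*154 + 19, so a_1 = 2.
  154 = 8*19 + 2, so a_2 = 8.
  19 = 9*2 + 1, so a_3 = 9.
  2 = 2*1 + 0, so a_4 = 2.
The remainder reaches 0 after 5 divisions, so the expansion has 5 partial quotients, read off in order.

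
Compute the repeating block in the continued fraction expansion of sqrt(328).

[18; (9, 36)]

Write x_i = (sqrt(328) + m_i)/d_i with (m_0, d_0) = (0, 1). a_0 = floor(sqrt(328)) = 18, since 18^2 = 324 <= 328 < 361 = 19^2.
Iterate m_{i+1} = d_i*a_i - m_i, d_{i+1} = (328 - m_{i+1}^2)/d_i, a_{i+1} = floor((a_0 + m_{i+1})/d_{i+1}):
  m_1 = 1*18 - 0 = 18, d_1 = (328 - 18^2)/1 = 4/1 = 4, a_1 = floor((18 + 18)/4) = 9.
  m_2 = 4*9 - 18 = 18, d_2 = (328 - 18^2)/4 = 4/4 = 1, a_2 = floor((18 + 18)/1) = 36.
  m_3 = 1*36 - 18 = 18, d_3 = (328 - 18^2)/1 = 4/1 = 4: (m_3, d_3) = (m_1, d_1) = (18, 4), so from here the quotients repeat a_1, a_2; the period length is 2.
Hence the expansion of sqrt(328) is a_0 = 18 followed by the repeating block 9, 36 (period 2).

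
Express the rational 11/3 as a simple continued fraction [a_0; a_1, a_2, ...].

[3; 1, 2]

Run the Euclidean algorithm on 11 and 3; the successive quotients are the partial quotients a_0, a_1, ... (each step inverts the fractional part left over by the previous one):
  11 = 3*3 + 2, so a_0 = 3.
  3 = 1*2 + 1, so a_1 = 1.
  2 = 2*1 + 0, so a_2 = 2.
The remainder reaches 0 after 3 divisions, so the expansion has 3 partial quotients, read off in order.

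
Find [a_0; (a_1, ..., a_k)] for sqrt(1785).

[42; (4, 84)]

Write x_i = (sqrt(1785) + m_i)/d_i with (m_0, d_0) = (0, 1). a_0 = floor(sqrt(1785)) = 42, since 42^2 = 1764 <= 1785 < 1849 = 43^2.
Iterate m_{i+1} = d_i*a_i - m_i, d_{i+1} = (1785 - m_{i+1}^2)/d_i, a_{i+1} = floor((a_0 + m_{i+1})/d_{i+1}):
  m_1 = 1*42 - 0 = 42, d_1 = (1785 - 42^2)/1 = 21/1 = 21, a_1 = floor((42 + 42)/21) = 4.
  m_2 = 21*4 - 42 = 42, d_2 = (1785 - 42^2)/21 = 21/21 = 1, a_2 = floor((42 + 42)/1) = 84.
  m_3 = 1*84 - 42 = 42, d_3 = (1785 - 42^2)/1 = 21/1 = 21: (m_3, d_3) = (m_1, d_1) = (42, 21), so from here the quotients repeat a_1, a_2; the period length is 2.
Hence the expansion of sqrt(1785) is a_0 = 42 followed by the repeating block 4, 84 (period 2).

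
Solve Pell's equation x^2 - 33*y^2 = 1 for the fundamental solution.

First expand sqrt(33) as a continued fraction. With x_i = (sqrt(33) + m_i)/d_i and (m_0, d_0) = (0, 1): a_0 = floor(sqrt(33)) = 5, since 5^2 = 25 <= 33 < 36 = 6^2.
Iterate m_{i+1} = d_i*a_i - m_i, d_{i+1} = (33 - m_{i+1}^2)/d_i, a_{i+1} = floor((a_0 + m_{i+1})/d_{i+1}):
  m_1 = 1*5 - 0 = 5, d_1 = (33 - 5^2)/1 = 8/1 = 8, a_1 = floor((5 + 5)/8) = 1.
  m_2 = 8*1 - 5 = 3, d_2 = (33 - 3^2)/8 = 24/8 = 3, a_2 = floor((5 + 3)/3) = 2.
  m_3 = 3*2 - 3 = 3, d_3 = (33 - 3^2)/3 = 24/3 = 8, a_3 = floor((5 + 3)/8) = 1.
  m_4 = 8*1 - 3 = 5, d_4 = (33 - 5^2)/8 = 8/8 = 1, a_4 = floor((5 + 5)/1) = 10.
  m_5 = 1*10 - 5 = 5, d_5 = (33 - 5^2)/1 = 8/1 = 8: (m_5, d_5) = (m_1, d_1) = (5, 8), so from here the quotients repeat a_1, ..., a_4; the period length is 4.
So sqrt(33) = [5; (1, 2, 1, 10)] with period length k = 4.
k is even, so the fundamental solution of x^2 - 33y^2 = 1 is (p_{k-1}, q_{k-1}) = (p_3, q_3); compute convergents through index 3.
Convergents (p_i = a_i*p_{i-1} + p_{i-2}, q_i = a_i*q_{i-1} + q_{i-2} with p_{-2}=0, p_{-1}=1, q_{-2}=1, q_{-1}=0):
  i=0: a_0=5, p_0 = 5*1 + 0 = 5, q_0 = 5*0 + 1 = 1.
  i=1: a_1=1, p_1 = 1*5 + 1 = 6, q_1 = 1*1 + 0 = 1.
  i=2: a_2=2, p_2 = 2*6 + 5 = 17, q_2 = 2*1 + 1 = 3.
  i=3: a_3=1, p_3 = 1*17 + 6 = 23, q_3 = 1*3 + 1 = 4.
Check: 23^2 - 33*4^2 = 529 - 528 = 1, so (x, y) = (23, 4) solves the equation, and by the theorem it is the least positive solution.

(x, y) = (23, 4)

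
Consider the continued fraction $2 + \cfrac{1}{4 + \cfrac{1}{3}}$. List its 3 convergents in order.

2/1, 9/4, 29/13

Using the convergent recurrence p_i = a_i*p_{i-1} + p_{i-2}, q_i = a_i*q_{i-1} + q_{i-2} with p_{-2}=0, p_{-1}=1, q_{-2}=1, q_{-1}=0:
  i=0: a_0=2, p_0 = 2*1 + 0 = 2, q_0 = 2*0 + 1 = 1.
  i=1: a_1=4, p_1 = 4*2 + 1 = 9, q_1 = 4*1 + 0 = 4.
  i=2: a_2=3, p_2 = 3*9 + 2 = 29, q_2 = 3*4 + 1 = 13.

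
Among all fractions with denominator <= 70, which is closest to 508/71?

415/58

Expand x = 508/71 as a continued fraction with the Euclidean algorithm:
  508 = 7*71 + 11, so a_0 = 7.
  71 = 6*11 + 5, so a_1 = 6.
  11 = 2*5 + 1, so a_2 = 2.
  5 = 5*1 + 0, so a_3 = 5.
so x = [7; 6, 2, 5].
Convergents (p_i = a_i*p_{i-1} + p_{i-2}, q_i = a_i*q_{i-1} + q_{i-2} with p_{-2}=0, p_{-1}=1, q_{-2}=1, q_{-1}=0), until the denominator exceeds 70:
  i=0: a_0=7, p_0 = 7*1 + 0 = 7, q_0 = 7*0 + 1 = 1.
  i=1: a_1=6, p_1 = 6*7 + 1 = 43, q_1 = 6*1 + 0 = 6.
  i=2: a_2=2, p_2 = 2*43 + 7 = 93, q_2 = 2*6 + 1 = 13.
  i=3: a_3=5, p_3 = 5*93 + 43 = 508, q_3 = 5*13 + 6 = 71.
q_3 = 71 > 70, so the last convergent with denominator <= 70 is p_2/q_2 = 93/13.
The closest fraction with denominator <= 70 is either p_2/q_2 or the intermediate fraction (k*p_2 + p_1)/(k*q_2 + q_1) with the largest k >= 1 whose denominator stays <= 70; these approach x as k grows, and every other convergent or intermediate fraction in range is farther away.
Largest k: floor((70 - q_1)/q_2) = floor((70 - 6)/13) = 4.
That gives (4*93 + 43)/(4*13 + 6) = 415/58.
Compare the errors: |x - 93/13| = |508*13 - 93*71|/(71*13) = 1/923, and |x - 415/58| = |508*58 - 415*71|/(71*58) = 1/4118.
Cross-multiplying, 1*923 = 923 < 4118 = 1*4118, so 1/4118 is smaller: the intermediate fraction 415/58 is closer to x than 93/13.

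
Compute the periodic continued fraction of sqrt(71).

Write x_i = (sqrt(71) + m_i)/d_i with (m_0, d_0) = (0, 1). a_0 = floor(sqrt(71)) = 8, since 8^2 = 64 <= 71 < 81 = 9^2.
Iterate m_{i+1} = d_i*a_i - m_i, d_{i+1} = (71 - m_{i+1}^2)/d_i, a_{i+1} = floor((a_0 + m_{i+1})/d_{i+1}):
  m_1 = 1*8 - 0 = 8, d_1 = (71 - 8^2)/1 = 7/1 = 7, a_1 = floor((8 + 8)/7) = 2.
  m_2 = 7*2 - 8 = 6, d_2 = (71 - 6^2)/7 = 35/7 = 5, a_2 = floor((8 + 6)/5) = 2.
  m_3 = 5*2 - 6 = 4, d_3 = (71 - 4^2)/5 = 55/5 = 11, a_3 = floor((8 + 4)/11) = 1.
  m_4 = 11*1 - 4 = 7, d_4 = (71 - 7^2)/11 = 22/11 = 2, a_4 = floor((8 + 7)/2) = 7.
  m_5 = 2*7 - 7 = 7, d_5 = (71 - 7^2)/2 = 22/2 = 11, a_5 = floor((8 + 7)/11) = 1.
  m_6 = 11*1 - 7 = 4, d_6 = (71 - 4^2)/11 = 55/11 = 5, a_6 = floor((8 + 4)/5) = 2.
  m_7 = 5*2 - 4 = 6, d_7 = (71 - 6^2)/5 = 35/5 = 7, a_7 = floor((8 + 6)/7) = 2.
  m_8 = 7*2 - 6 = 8, d_8 = (71 - 8^2)/7 = 7/7 = 1, a_8 = floor((8 + 8)/1) = 16.
  m_9 = 1*16 - 8 = 8, d_9 = (71 - 8^2)/1 = 7/1 = 7: (m_9, d_9) = (m_1, d_1) = (8, 7), so from here the quotients repeat a_1, ..., a_8; the period length is 8.
Hence the expansion of sqrt(71) is a_0 = 8 followed by the repeating block 2, 2, 1, 7, 1, 2, 2, 16 (period 8).

[8; (2, 2, 1, 7, 1, 2, 2, 16)]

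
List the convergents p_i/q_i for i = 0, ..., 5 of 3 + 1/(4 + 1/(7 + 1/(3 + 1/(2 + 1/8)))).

3/1, 13/4, 94/29, 295/91, 684/211, 5767/1779

Using the convergent recurrence p_i = a_i*p_{i-1} + p_{i-2}, q_i = a_i*q_{i-1} + q_{i-2} with p_{-2}=0, p_{-1}=1, q_{-2}=1, q_{-1}=0:
  i=0: a_0=3, p_0 = 3*1 + 0 = 3, q_0 = 3*0 + 1 = 1.
  i=1: a_1=4, p_1 = 4*3 + 1 = 13, q_1 = 4*1 + 0 = 4.
  i=2: a_2=7, p_2 = 7*13 + 3 = 94, q_2 = 7*4 + 1 = 29.
  i=3: a_3=3, p_3 = 3*94 + 13 = 295, q_3 = 3*29 + 4 = 91.
  i=4: a_4=2, p_4 = 2*295 + 94 = 684, q_4 = 2*91 + 29 = 211.
  i=5: a_5=8, p_5 = 8*684 + 295 = 5767, q_5 = 8*211 + 91 = 1779.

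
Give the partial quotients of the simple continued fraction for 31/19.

[1; 1, 1, 1, 2, 2]

Run the Euclidean algorithm on 31 and 19; the successive quotients are the partial quotients a_0, a_1, ... (each step inverts the fractional part left over by the previous one):
  31 = 1*19 + 12, so a_0 = 1.
  19 = 1*12 + 7, so a_1 = 1.
  12 = 1*7 + 5, so a_2 = 1.
  7 = 1*5 + 2, so a_3 = 1.
  5 = 2*2 + 1, so a_4 = 2.
  2 = 2*1 + 0, so a_5 = 2.
The remainder reaches 0 after 6 divisions, so the expansion has 6 partial quotients, read off in order.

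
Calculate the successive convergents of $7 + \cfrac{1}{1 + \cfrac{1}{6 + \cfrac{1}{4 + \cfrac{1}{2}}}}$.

Using the convergent recurrence p_i = a_i*p_{i-1} + p_{i-2}, q_i = a_i*q_{i-1} + q_{i-2} with p_{-2}=0, p_{-1}=1, q_{-2}=1, q_{-1}=0:
  i=0: a_0=7, p_0 = 7*1 + 0 = 7, q_0 = 7*0 + 1 = 1.
  i=1: a_1=1, p_1 = 1*7 + 1 = 8, q_1 = 1*1 + 0 = 1.
  i=2: a_2=6, p_2 = 6*8 + 7 = 55, q_2 = 6*1 + 1 = 7.
  i=3: a_3=4, p_3 = 4*55 + 8 = 228, q_3 = 4*7 + 1 = 29.
  i=4: a_4=2, p_4 = 2*228 + 55 = 511, q_4 = 2*29 + 7 = 65.

7/1, 8/1, 55/7, 228/29, 511/65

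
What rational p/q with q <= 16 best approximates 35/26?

19/14

Expand x = 35/26 as a continued fraction with the Euclidean algorithm:
  35 = 1*26 + 9, so a_0 = 1.
  26 = 2*9 + 8, so a_1 = 2.
  9 = 1*8 + 1, so a_2 = 1.
  8 = 8*1 + 0, so a_3 = 8.
so x = [1; 2, 1, 8].
Convergents (p_i = a_i*p_{i-1} + p_{i-2}, q_i = a_i*q_{i-1} + q_{i-2} with p_{-2}=0, p_{-1}=1, q_{-2}=1, q_{-1}=0), until the denominator exceeds 16:
  i=0: a_0=1, p_0 = 1*1 + 0 = 1, q_0 = 1*0 + 1 = 1.
  i=1: a_1=2, p_1 = 2*1 + 1 = 3, q_1 = 2*1 + 0 = 2.
  i=2: a_2=1, p_2 = 1*3 + 1 = 4, q_2 = 1*2 + 1 = 3.
  i=3: a_3=8, p_3 = 8*4 + 3 = 35, q_3 = 8*3 + 2 = 26.
q_3 = 26 > 16, so the last convergent with denominator <= 16 is p_2/q_2 = 4/3.
The closest fraction with denominator <= 16 is either p_2/q_2 or the intermediate fraction (k*p_2 + p_1)/(k*q_2 + q_1) with the largest k >= 1 whose denominator stays <= 16; these approach x as k grows, and every other convergent or intermediate fraction in range is farther away.
Largest k: floor((16 - q_1)/q_2) = floor((16 - 2)/3) = 4.
That gives (4*4 + 3)/(4*3 + 2) = 19/14.
Compare the errors: |x - 4/3| = |35*3 - 4*26|/(26*3) = 1/78, and |x - 19/14| = |35*14 - 19*26|/(26*14) = 4/364.
Cross-multiplying, 4*78 = 312 < 364 = 1*364, so 4/364 is smaller: the intermediate fraction 19/14 is closer to x than 4/3.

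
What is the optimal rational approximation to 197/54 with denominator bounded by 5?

Expand x = 197/54 as a continued fraction with the Euclidean algorithm:
  197 = 3*54 + 35, so a_0 = 3.
  54 = 1*35 + 19, so a_1 = 1.
  35 = 1*19 + 16, so a_2 = 1.
  19 = 1*16 + 3, so a_3 = 1.
  16 = 5*3 + 1, so a_4 = 5.
  3 = 3*1 + 0, so a_5 = 3.
so x = [3; 1, 1, 1, 5, 3].
Convergents (p_i = a_i*p_{i-1} + p_{i-2}, q_i = a_i*q_{i-1} + q_{i-2} with p_{-2}=0, p_{-1}=1, q_{-2}=1, q_{-1}=0), until the denominator exceeds 5:
  i=0: a_0=3, p_0 = 3*1 + 0 = 3, q_0 = 3*0 + 1 = 1.
  i=1: a_1=1, p_1 = 1*3 + 1 = 4, q_1 = 1*1 + 0 = 1.
  i=2: a_2=1, p_2 = 1*4 + 3 = 7, q_2 = 1*1 + 1 = 2.
  i=3: a_3=1, p_3 = 1*7 + 4 = 11, q_3 = 1*2 + 1 = 3.
  i=4: a_4=5, p_4 = 5*11 + 7 = 62, q_4 = 5*3 + 2 = 17.
q_4 = 17 > 5, so the last convergent with denominator <= 5 is p_3/q_3 = 11/3.
The closest fraction with denominator <= 5 is either p_3/q_3 or the intermediate fraction (k*p_3 + p_2)/(k*q_3 + q_2) with the largest k >= 1 whose denominator stays <= 5; these approach x as k grows, and every other convergent or intermediate fraction in range is farther away.
Largest k: floor((5 - q_2)/q_3) = floor((5 - 2)/3) = 1.
That gives (1*11 + 7)/(1*3 + 2) = 18/5.
Compare the errors: |x - 11/3| = |197*3 - 11*54|/(54*3) = 3/162, and |x - 18/5| = |197*5 - 18*54|/(54*5) = 13/270.
Cross-multiplying, 3*270 = 810 < 2106 = 13*162, so 3/162 is smaller: the convergent 11/3 is closer to x than 18/5.

11/3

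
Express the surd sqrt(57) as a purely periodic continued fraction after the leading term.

Write x_i = (sqrt(57) + m_i)/d_i with (m_0, d_0) = (0, 1). a_0 = floor(sqrt(57)) = 7, since 7^2 = 49 <= 57 < 64 = 8^2.
Iterate m_{i+1} = d_i*a_i - m_i, d_{i+1} = (57 - m_{i+1}^2)/d_i, a_{i+1} = floor((a_0 + m_{i+1})/d_{i+1}):
  m_1 = 1*7 - 0 = 7, d_1 = (57 - 7^2)/1 = 8/1 = 8, a_1 = floor((7 + 7)/8) = 1.
  m_2 = 8*1 - 7 = 1, d_2 = (57 - 1^2)/8 = 56/8 = 7, a_2 = floor((7 + 1)/7) = 1.
  m_3 = 7*1 - 1 = 6, d_3 = (57 - 6^2)/7 = 21/7 = 3, a_3 = floor((7 + 6)/3) = 4.
  m_4 = 3*4 - 6 = 6, d_4 = (57 - 6^2)/3 = 21/3 = 7, a_4 = floor((7 + 6)/7) = 1.
  m_5 = 7*1 - 6 = 1, d_5 = (57 - 1^2)/7 = 56/7 = 8, a_5 = floor((7 + 1)/8) = 1.
  m_6 = 8*1 - 1 = 7, d_6 = (57 - 7^2)/8 = 8/8 = 1, a_6 = floor((7 + 7)/1) = 14.
  m_7 = 1*14 - 7 = 7, d_7 = (57 - 7^2)/1 = 8/1 = 8: (m_7, d_7) = (m_1, d_1) = (7, 8), so from here the quotients repeat a_1, ..., a_6; the period length is 6.
Hence the expansion of sqrt(57) is a_0 = 7 followed by the repeating block 1, 1, 4, 1, 1, 14 (period 6).

[7; (1, 1, 4, 1, 1, 14)]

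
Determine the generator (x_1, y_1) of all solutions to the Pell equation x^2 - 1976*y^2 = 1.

First expand sqrt(1976) as a continued fraction. With x_i = (sqrt(1976) + m_i)/d_i and (m_0, d_0) = (0, 1): a_0 = floor(sqrt(1976)) = 44, since 44^2 = 1936 <= 1976 < 2025 = 45^2.
Iterate m_{i+1} = d_i*a_i - m_i, d_{i+1} = (1976 - m_{i+1}^2)/d_i, a_{i+1} = floor((a_0 + m_{i+1})/d_{i+1}):
  m_1 = 1*44 - 0 = 44, d_1 = (1976 - 44^2)/1 = 40/1 = 40, a_1 = floor((44 + 44)/40) = 2.
  m_2 = 40*2 - 44 = 36, d_2 = (1976 - 36^2)/40 = 680/40 = 17, a_2 = floor((44 + 36)/17) = 4.
  m_3 = 17*4 - 36 = 32, d_3 = (1976 - 32^2)/17 = 952/17 = 56, a_3 = floor((44 + 32)/56) = 1.
  m_4 = 56*1 - 32 = 24, d_4 = (1976 - 24^2)/56 = 1400/56 = 25, a_4 = floor((44 + 24)/25) = 2.
  m_5 = 25*2 - 24 = 26, d_5 = (1976 - 26^2)/25 = 1300/25 = 52, a_5 = floor((44 + 26)/52) = 1.
  m_6 = 52*1 - 26 = 26, d_6 = (1976 - 26^2)/52 = 1300/52 = 25, a_6 = floor((44 + 26)/25) = 2.
  m_7 = 25*2 - 26 = 24, d_7 = (1976 - 24^2)/25 = 1400/25 = 56, a_7 = floor((44 + 24)/56) = 1.
  m_8 = 56*1 - 24 = 32, d_8 = (1976 - 32^2)/56 = 952/56 = 17, a_8 = floor((44 + 32)/17) = 4.
  m_9 = 17*4 - 32 = 36, d_9 = (1976 - 36^2)/17 = 680/17 = 40, a_9 = floor((44 + 36)/40) = 2.
  m_10 = 40*2 - 36 = 44, d_10 = (1976 - 44^2)/40 = 40/40 = 1, a_10 = floor((44 + 44)/1) = 88.
  m_11 = 1*88 - 44 = 44, d_11 = (1976 - 44^2)/1 = 40/1 = 40: (m_11, d_11) = (m_1, d_1) = (44, 40), so from here the quotients repeat a_1, ..., a_10; the period length is 10.
So sqrt(1976) = [44; (2, 4, 1, 2, 1, 2, 1, 4, 2, 88)] with period length k = 10.
k is even, so the fundamental solution of x^2 - 1976y^2 = 1 is (p_{k-1}, q_{k-1}) = (p_9, q_9); compute convergents through index 9.
Convergents (p_i = a_i*p_{i-1} + p_{i-2}, q_i = a_i*q_{i-1} + q_{i-2} with p_{-2}=0, p_{-1}=1, q_{-2}=1, q_{-1}=0):
  i=0: a_0=44, p_0 = 44*1 + 0 = 44, q_0 = 44*0 + 1 = 1.
  i=1: a_1=2, p_1 = 2*44 + 1 = 89, q_1 = 2*1 + 0 = 2.
  i=2: a_2=4, p_2 = 4*89 + 44 = 400, q_2 = 4*2 + 1 = 9.
  i=3: a_3=1, p_3 = 1*400 + 89 = 489, q_3 = 1*9 + 2 = 11.
  i=4: a_4=2, p_4 = 2*489 + 400 = 1378, q_4 = 2*11 + 9 = 31.
  i=5: a_5=1, p_5 = 1*1378 + 489 = 1867, q_5 = 1*31 + 11 = 42.
  i=6: a_6=2, p_6 = 2*1867 + 1378 = 5112, q_6 = 2*42 + 31 = 115.
  i=7: a_7=1, p_7 = 1*5112 + 1867 = 6979, q_7 = 1*115 + 42 = 157.
  i=8: a_8=4, p_8 = 4*6979 + 5112 = 33028, q_8 = 4*157 + 115 = 743.
  i=9: a_9=2, p_9 = 2*33028 + 6979 = 73035, q_9 = 2*743 + 157 = 1643.
Check: 73035^2 - 1976*1643^2 = 5334111225 - 5334111224 = 1, so (x, y) = (73035, 1643) solves the equation, and by the theorem it is the least positive solution.

(x, y) = (73035, 1643)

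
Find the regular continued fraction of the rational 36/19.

Run the Euclidean algorithm on 36 and 19; the successive quotients are the partial quotients a_0, a_1, ... (each step inverts the fractional part left over by the previous one):
  36 = 1*19 + 17, so a_0 = 1.
  19 = 1*17 + 2, so a_1 = 1.
  17 = 8*2 + 1, so a_2 = 8.
  2 = 2*1 + 0, so a_3 = 2.
The remainder reaches 0 after 4 divisions, so the expansion has 4 partial quotients, read off in order.

[1; 1, 8, 2]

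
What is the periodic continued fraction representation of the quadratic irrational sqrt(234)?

Write x_i = (sqrt(234) + m_i)/d_i with (m_0, d_0) = (0, 1). a_0 = floor(sqrt(234)) = 15, since 15^2 = 225 <= 234 < 256 = 16^2.
Iterate m_{i+1} = d_i*a_i - m_i, d_{i+1} = (234 - m_{i+1}^2)/d_i, a_{i+1} = floor((a_0 + m_{i+1})/d_{i+1}):
  m_1 = 1*15 - 0 = 15, d_1 = (234 - 15^2)/1 = 9/1 = 9, a_1 = floor((15 + 15)/9) = 3.
  m_2 = 9*3 - 15 = 12, d_2 = (234 - 12^2)/9 = 90/9 = 10, a_2 = floor((15 + 12)/10) = 2.
  m_3 = 10*2 - 12 = 8, d_3 = (234 - 8^2)/10 = 170/10 = 17, a_3 = floor((15 + 8)/17) = 1.
  m_4 = 17*1 - 8 = 9, d_4 = (234 - 9^2)/17 = 153/17 = 9, a_4 = floor((15 + 9)/9) = 2.
  m_5 = 9*2 - 9 = 9, d_5 = (234 - 9^2)/9 = 153/9 = 17, a_5 = floor((15 + 9)/17) = 1.
  m_6 = 17*1 - 9 = 8, d_6 = (234 - 8^2)/17 = 170/17 = 10, a_6 = floor((15 + 8)/10) = 2.
  m_7 = 10*2 - 8 = 12, d_7 = (234 - 12^2)/10 = 90/10 = 9, a_7 = floor((15 + 12)/9) = 3.
  m_8 = 9*3 - 12 = 15, d_8 = (234 - 15^2)/9 = 9/9 = 1, a_8 = floor((15 + 15)/1) = 30.
  m_9 = 1*30 - 15 = 15, d_9 = (234 - 15^2)/1 = 9/1 = 9: (m_9, d_9) = (m_1, d_1) = (15, 9), so from here the quotients repeat a_1, ..., a_8; the period length is 8.
Hence the expansion of sqrt(234) is a_0 = 15 followed by the repeating block 3, 2, 1, 2, 1, 2, 3, 30 (period 8).

[15; (3, 2, 1, 2, 1, 2, 3, 30)]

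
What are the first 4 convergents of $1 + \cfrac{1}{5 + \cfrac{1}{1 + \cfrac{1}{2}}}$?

Using the convergent recurrence p_i = a_i*p_{i-1} + p_{i-2}, q_i = a_i*q_{i-1} + q_{i-2} with p_{-2}=0, p_{-1}=1, q_{-2}=1, q_{-1}=0:
  i=0: a_0=1, p_0 = 1*1 + 0 = 1, q_0 = 1*0 + 1 = 1.
  i=1: a_1=5, p_1 = 5*1 + 1 = 6, q_1 = 5*1 + 0 = 5.
  i=2: a_2=1, p_2 = 1*6 + 1 = 7, q_2 = 1*5 + 1 = 6.
  i=3: a_3=2, p_3 = 2*7 + 6 = 20, q_3 = 2*6 + 5 = 17.

1/1, 6/5, 7/6, 20/17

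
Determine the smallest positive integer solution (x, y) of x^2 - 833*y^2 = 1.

(x, y) = (9478657, 328416)

First expand sqrt(833) as a continued fraction. With x_i = (sqrt(833) + m_i)/d_i and (m_0, d_0) = (0, 1): a_0 = floor(sqrt(833)) = 28, since 28^2 = 784 <= 833 < 841 = 29^2.
Iterate m_{i+1} = d_i*a_i - m_i, d_{i+1} = (833 - m_{i+1}^2)/d_i, a_{i+1} = floor((a_0 + m_{i+1})/d_{i+1}):
  m_1 = 1*28 - 0 = 28, d_1 = (833 - 28^2)/1 = 49/1 = 49, a_1 = floor((28 + 28)/49) = 1.
  m_2 = 49*1 - 28 = 21, d_2 = (833 - 21^2)/49 = 392/49 = 8, a_2 = floor((28 + 21)/8) = 6.
  m_3 = 8*6 - 21 = 27, d_3 = (833 - 27^2)/8 = 104/8 = 13, a_3 = floor((28 + 27)/13) = 4.
  m_4 = 13*4 - 27 = 25, d_4 = (833 - 25^2)/13 = 208/13 = 16, a_4 = floor((28 + 25)/16) = 3.
  m_5 = 16*3 - 25 = 23, d_5 = (833 - 23^2)/16 = 304/16 = 19, a_5 = floor((28 + 23)/19) = 2.
  m_6 = 19*2 - 23 = 15, d_6 = (833 - 15^2)/19 = 608/19 = 32, a_6 = floor((28 + 15)/32) = 1.
  m_7 = 32*1 - 15 = 17, d_7 = (833 - 17^2)/32 = 544/32 = 17, a_7 = floor((28 + 17)/17) = 2.
  m_8 = 17*2 - 17 = 17, d_8 = (833 - 17^2)/17 = 544/17 = 32, a_8 = floor((28 + 17)/32) = 1.
  m_9 = 32*1 - 17 = 15, d_9 = (833 - 15^2)/32 = 608/32 = 19, a_9 = floor((28 + 15)/19) = 2.
  m_10 = 19*2 - 15 = 23, d_10 = (833 - 23^2)/19 = 304/19 = 16, a_10 = floor((28 + 23)/16) = 3.
  m_11 = 16*3 - 23 = 25, d_11 = (833 - 25^2)/16 = 208/16 = 13, a_11 = floor((28 + 25)/13) = 4.
  m_12 = 13*4 - 25 = 27, d_12 = (833 - 27^2)/13 = 104/13 = 8, a_12 = floor((28 + 27)/8) = 6.
  m_13 = 8*6 - 27 = 21, d_13 = (833 - 21^2)/8 = 392/8 = 49, a_13 = floor((28 + 21)/49) = 1.
  m_14 = 49*1 - 21 = 28, d_14 = (833 - 28^2)/49 = 49/49 = 1, a_14 = floor((28 + 28)/1) = 56.
  m_15 = 1*56 - 28 = 28, d_15 = (833 - 28^2)/1 = 49/1 = 49: (m_15, d_15) = (m_1, d_1) = (28, 49), so from here the quotients repeat a_1, ..., a_14; the period length is 14.
So sqrt(833) = [28; (1, 6, 4, 3, 2, 1, 2, 1, 2, 3, 4, 6, 1, 56)] with period length k = 14.
k is even, so the fundamental solution of x^2 - 833y^2 = 1 is (p_{k-1}, q_{k-1}) = (p_13, q_13); compute convergents through index 13.
Convergents (p_i = a_i*p_{i-1} + p_{i-2}, q_i = a_i*q_{i-1} + q_{i-2} with p_{-2}=0, p_{-1}=1, q_{-2}=1, q_{-1}=0):
  i=0: a_0=28, p_0 = 28*1 + 0 = 28, q_0 = 28*0 + 1 = 1.
  i=1: a_1=1, p_1 = 1*28 + 1 = 29, q_1 = 1*1 + 0 = 1.
  i=2: a_2=6, p_2 = 6*29 + 28 = 202, q_2 = 6*1 + 1 = 7.
  i=3: a_3=4, p_3 = 4*202 + 29 = 837, q_3 = 4*7 + 1 = 29.
  i=4: a_4=3, p_4 = 3*837 + 202 = 2713, q_4 = 3*29 + 7 = 94.
  i=5: a_5=2, p_5 = 2*2713 + 837 = 6263, q_5 = 2*94 + 29 = 217.
  i=6: a_6=1, p_6 = 1*6263 + 2713 = 8976, q_6 = 1*217 + 94 = 311.
  i=7: a_7=2, p_7 = 2*8976 + 6263 = 24215, q_7 = 2*311 + 217 = 839.
  i=8: a_8=1, p_8 = 1*24215 + 8976 = 33191, q_8 = 1*839 + 311 = 1150.
  i=9: a_9=2, p_9 = 2*33191 + 24215 = 90597, q_9 = 2*1150 + 839 = 3139.
  i=10: a_10=3, p_10 = 3*90597 + 33191 = 304982, q_10 = 3*3139 + 1150 = 10567.
  i=11: a_11=4, p_11 = 4*304982 + 90597 = 1310525, q_11 = 4*10567 + 3139 = 45407.
  i=12: a_12=6, p_12 = 6*1310525 + 304982 = 8168132, q_12 = 6*45407 + 10567 = 283009.
  i=13: a_13=1, p_13 = 1*8168132 + 1310525 = 9478657, q_13 = 1*283009 + 45407 = 328416.
Check: 9478657^2 - 833*328416^2 = 89844938523649 - 89844938523648 = 1, so (x, y) = (9478657, 328416) solves the equation, and by the theorem it is the least positive solution.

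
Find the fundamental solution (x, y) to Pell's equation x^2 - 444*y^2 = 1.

(x, y) = (295, 14)

First expand sqrt(444) as a continued fraction. With x_i = (sqrt(444) + m_i)/d_i and (m_0, d_0) = (0, 1): a_0 = floor(sqrt(444)) = 21, since 21^2 = 441 <= 444 < 484 = 22^2.
Iterate m_{i+1} = d_i*a_i - m_i, d_{i+1} = (444 - m_{i+1}^2)/d_i, a_{i+1} = floor((a_0 + m_{i+1})/d_{i+1}):
  m_1 = 1*21 - 0 = 21, d_1 = (444 - 21^2)/1 = 3/1 = 3, a_1 = floor((21 + 21)/3) = 14.
  m_2 = 3*14 - 21 = 21, d_2 = (444 - 21^2)/3 = 3/3 = 1, a_2 = floor((21 + 21)/1) = 42.
  m_3 = 1*42 - 21 = 21, d_3 = (444 - 21^2)/1 = 3/1 = 3: (m_3, d_3) = (m_1, d_1) = (21, 3), so from here the quotients repeat a_1, a_2; the period length is 2.
So sqrt(444) = [21; (14, 42)] with period length k = 2.
k is even, so the fundamental solution of x^2 - 444y^2 = 1 is (p_{k-1}, q_{k-1}) = (p_1, q_1); compute convergents through index 1.
Convergents (p_i = a_i*p_{i-1} + p_{i-2}, q_i = a_i*q_{i-1} + q_{i-2} with p_{-2}=0, p_{-1}=1, q_{-2}=1, q_{-1}=0):
  i=0: a_0=21, p_0 = 21*1 + 0 = 21, q_0 = 21*0 + 1 = 1.
  i=1: a_1=14, p_1 = 14*21 + 1 = 295, q_1 = 14*1 + 0 = 14.
Check: 295^2 - 444*14^2 = 87025 - 87024 = 1, so (x, y) = (295, 14) solves the equation, and by the theorem it is the least positive solution.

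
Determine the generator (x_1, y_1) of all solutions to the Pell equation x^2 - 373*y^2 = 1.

(x, y) = (52387849, 2712540)

First expand sqrt(373) as a continued fraction. With x_i = (sqrt(373) + m_i)/d_i and (m_0, d_0) = (0, 1): a_0 = floor(sqrt(373)) = 19, since 19^2 = 361 <= 373 < 400 = 20^2.
Iterate m_{i+1} = d_i*a_i - m_i, d_{i+1} = (373 - m_{i+1}^2)/d_i, a_{i+1} = floor((a_0 + m_{i+1})/d_{i+1}):
  m_1 = 1*19 - 0 = 19, d_1 = (373 - 19^2)/1 = 12/1 = 12, a_1 = floor((19 + 19)/12) = 3.
  m_2 = 12*3 - 19 = 17, d_2 = (373 - 17^2)/12 = 84/12 = 7, a_2 = floor((19 + 17)/7) = 5.
  m_3 = 7*5 - 17 = 18, d_3 = (373 - 18^2)/7 = 49/7 = 7, a_3 = floor((19 + 18)/7) = 5.
  m_4 = 7*5 - 18 = 17, d_4 = (373 - 17^2)/7 = 84/7 = 12, a_4 = floor((19 + 17)/12) = 3.
  m_5 = 12*3 - 17 = 19, d_5 = (373 - 19^2)/12 = 12/12 = 1, a_5 = floor((19 + 19)/1) = 38.
  m_6 = 1*38 - 19 = 19, d_6 = (373 - 19^2)/1 = 12/1 = 12: (m_6, d_6) = (m_1, d_1) = (19, 12), so from here the quotients repeat a_1, ..., a_5; the period length is 5.
So sqrt(373) = [19; (3, 5, 5, 3, 38)] with period length k = 5.
k is odd, so (p_{k-1}, q_{k-1}) only solves x^2 - 373y^2 = -1 and the fundamental solution of x^2 - 373y^2 = 1 is (p_{2k-1}, q_{2k-1}) = (p_9, q_9); compute convergents through index 9, running through the period twice.
Convergents (p_i = a_i*p_{i-1} + p_{i-2}, q_i = a_i*q_{i-1} + q_{i-2} with p_{-2}=0, p_{-1}=1, q_{-2}=1, q_{-1}=0):
  i=0: a_0=19, p_0 = 19*1 + 0 = 19, q_0 = 19*0 + 1 = 1.
  i=1: a_1=3, p_1 = 3*19 + 1 = 58, q_1 = 3*1 + 0 = 3.
  i=2: a_2=5, p_2 = 5*58 + 19 = 309, q_2 = 5*3 + 1 = 16.
  i=3: a_3=5, p_3 = 5*309 + 58 = 1603, q_3 = 5*16 + 3 = 83.
  i=4: a_4=3, p_4 = 3*1603 + 309 = 5118, q_4 = 3*83 + 16 = 265.
  i=5: a_5=38, p_5 = 38*5118 + 1603 = 196087, q_5 = 38*265 + 83 = 10153.
  i=6: a_6=3, p_6 = 3*196087 + 5118 = 593379, q_6 = 3*10153 + 265 = 30724.
  i=7: a_7=5, p_7 = 5*593379 + 196087 = 3162982, q_7 = 5*30724 + 10153 = 163773.
  i=8: a_8=5, p_8 = 5*3162982 + 593379 = 16408289, q_8 = 5*163773 + 30724 = 849589.
  i=9: a_9=3, p_9 = 3*16408289 + 3162982 = 52387849, q_9 = 3*849589 + 163773 = 2712540.
Indeed p_4^2 - 373*q_4^2 = 26193924 - 26193925 = -1, not +1.
Check: 52387849^2 - 373*2712540^2 = 2744486722846801 - 2744486722846800 = 1, so (x, y) = (52387849, 2712540) solves the equation, and by the theorem it is the least positive solution.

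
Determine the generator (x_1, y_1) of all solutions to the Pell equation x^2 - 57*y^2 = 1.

First expand sqrt(57) as a continued fraction. With x_i = (sqrt(57) + m_i)/d_i and (m_0, d_0) = (0, 1): a_0 = floor(sqrt(57)) = 7, since 7^2 = 49 <= 57 < 64 = 8^2.
Iterate m_{i+1} = d_i*a_i - m_i, d_{i+1} = (57 - m_{i+1}^2)/d_i, a_{i+1} = floor((a_0 + m_{i+1})/d_{i+1}):
  m_1 = 1*7 - 0 = 7, d_1 = (57 - 7^2)/1 = 8/1 = 8, a_1 = floor((7 + 7)/8) = 1.
  m_2 = 8*1 - 7 = 1, d_2 = (57 - 1^2)/8 = 56/8 = 7, a_2 = floor((7 + 1)/7) = 1.
  m_3 = 7*1 - 1 = 6, d_3 = (57 - 6^2)/7 = 21/7 = 3, a_3 = floor((7 + 6)/3) = 4.
  m_4 = 3*4 - 6 = 6, d_4 = (57 - 6^2)/3 = 21/3 = 7, a_4 = floor((7 + 6)/7) = 1.
  m_5 = 7*1 - 6 = 1, d_5 = (57 - 1^2)/7 = 56/7 = 8, a_5 = floor((7 + 1)/8) = 1.
  m_6 = 8*1 - 1 = 7, d_6 = (57 - 7^2)/8 = 8/8 = 1, a_6 = floor((7 + 7)/1) = 14.
  m_7 = 1*14 - 7 = 7, d_7 = (57 - 7^2)/1 = 8/1 = 8: (m_7, d_7) = (m_1, d_1) = (7, 8), so from here the quotients repeat a_1, ..., a_6; the period length is 6.
So sqrt(57) = [7; (1, 1, 4, 1, 1, 14)] with period length k = 6.
k is even, so the fundamental solution of x^2 - 57y^2 = 1 is (p_{k-1}, q_{k-1}) = (p_5, q_5); compute convergents through index 5.
Convergents (p_i = a_i*p_{i-1} + p_{i-2}, q_i = a_i*q_{i-1} + q_{i-2} with p_{-2}=0, p_{-1}=1, q_{-2}=1, q_{-1}=0):
  i=0: a_0=7, p_0 = 7*1 + 0 = 7, q_0 = 7*0 + 1 = 1.
  i=1: a_1=1, p_1 = 1*7 + 1 = 8, q_1 = 1*1 + 0 = 1.
  i=2: a_2=1, p_2 = 1*8 + 7 = 15, q_2 = 1*1 + 1 = 2.
  i=3: a_3=4, p_3 = 4*15 + 8 = 68, q_3 = 4*2 + 1 = 9.
  i=4: a_4=1, p_4 = 1*68 + 15 = 83, q_4 = 1*9 + 2 = 11.
  i=5: a_5=1, p_5 = 1*83 + 68 = 151, q_5 = 1*11 + 9 = 20.
Check: 151^2 - 57*20^2 = 22801 - 22800 = 1, so (x, y) = (151, 20) solves the equation, and by the theorem it is the least positive solution.

(x, y) = (151, 20)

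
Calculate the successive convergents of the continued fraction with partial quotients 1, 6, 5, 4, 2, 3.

1/1, 7/6, 36/31, 151/130, 338/291, 1165/1003

Using the convergent recurrence p_i = a_i*p_{i-1} + p_{i-2}, q_i = a_i*q_{i-1} + q_{i-2} with p_{-2}=0, p_{-1}=1, q_{-2}=1, q_{-1}=0:
  i=0: a_0=1, p_0 = 1*1 + 0 = 1, q_0 = 1*0 + 1 = 1.
  i=1: a_1=6, p_1 = 6*1 + 1 = 7, q_1 = 6*1 + 0 = 6.
  i=2: a_2=5, p_2 = 5*7 + 1 = 36, q_2 = 5*6 + 1 = 31.
  i=3: a_3=4, p_3 = 4*36 + 7 = 151, q_3 = 4*31 + 6 = 130.
  i=4: a_4=2, p_4 = 2*151 + 36 = 338, q_4 = 2*130 + 31 = 291.
  i=5: a_5=3, p_5 = 3*338 + 151 = 1165, q_5 = 3*291 + 130 = 1003.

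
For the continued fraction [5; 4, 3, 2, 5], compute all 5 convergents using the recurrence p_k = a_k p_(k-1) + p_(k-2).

Using the convergent recurrence p_i = a_i*p_{i-1} + p_{i-2}, q_i = a_i*q_{i-1} + q_{i-2} with p_{-2}=0, p_{-1}=1, q_{-2}=1, q_{-1}=0:
  i=0: a_0=5, p_0 = 5*1 + 0 = 5, q_0 = 5*0 + 1 = 1.
  i=1: a_1=4, p_1 = 4*5 + 1 = 21, q_1 = 4*1 + 0 = 4.
  i=2: a_2=3, p_2 = 3*21 + 5 = 68, q_2 = 3*4 + 1 = 13.
  i=3: a_3=2, p_3 = 2*68 + 21 = 157, q_3 = 2*13 + 4 = 30.
  i=4: a_4=5, p_4 = 5*157 + 68 = 853, q_4 = 5*30 + 13 = 163.

5/1, 21/4, 68/13, 157/30, 853/163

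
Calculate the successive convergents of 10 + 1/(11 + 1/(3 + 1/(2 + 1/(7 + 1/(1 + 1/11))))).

10/1, 111/11, 343/34, 797/79, 5922/587, 6719/666, 79831/7913

Using the convergent recurrence p_i = a_i*p_{i-1} + p_{i-2}, q_i = a_i*q_{i-1} + q_{i-2} with p_{-2}=0, p_{-1}=1, q_{-2}=1, q_{-1}=0:
  i=0: a_0=10, p_0 = 10*1 + 0 = 10, q_0 = 10*0 + 1 = 1.
  i=1: a_1=11, p_1 = 11*10 + 1 = 111, q_1 = 11*1 + 0 = 11.
  i=2: a_2=3, p_2 = 3*111 + 10 = 343, q_2 = 3*11 + 1 = 34.
  i=3: a_3=2, p_3 = 2*343 + 111 = 797, q_3 = 2*34 + 11 = 79.
  i=4: a_4=7, p_4 = 7*797 + 343 = 5922, q_4 = 7*79 + 34 = 587.
  i=5: a_5=1, p_5 = 1*5922 + 797 = 6719, q_5 = 1*587 + 79 = 666.
  i=6: a_6=11, p_6 = 11*6719 + 5922 = 79831, q_6 = 11*666 + 587 = 7913.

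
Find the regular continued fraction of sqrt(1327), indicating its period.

Write x_i = (sqrt(1327) + m_i)/d_i with (m_0, d_0) = (0, 1). a_0 = floor(sqrt(1327)) = 36, since 36^2 = 1296 <= 1327 < 1369 = 37^2.
Iterate m_{i+1} = d_i*a_i - m_i, d_{i+1} = (1327 - m_{i+1}^2)/d_i, a_{i+1} = floor((a_0 + m_{i+1})/d_{i+1}):
  m_1 = 1*36 - 0 = 36, d_1 = (1327 - 36^2)/1 = 31/1 = 31, a_1 = floor((36 + 36)/31) = 2.
  m_2 = 31*2 - 36 = 26, d_2 = (1327 - 26^2)/31 = 651/31 = 21, a_2 = floor((36 + 26)/21) = 2.
  m_3 = 21*2 - 26 = 16, d_3 = (1327 - 16^2)/21 = 1071/21 = 51, a_3 = floor((36 + 16)/51) = 1.
  m_4 = 51*1 - 16 = 35, d_4 = (1327 - 35^2)/51 = 102/51 = 2, a_4 = floor((36 + 35)/2) = 35.
  m_5 = 2*35 - 35 = 35, d_5 = (1327 - 35^2)/2 = 102/2 = 51, a_5 = floor((36 + 35)/51) = 1.
  m_6 = 51*1 - 35 = 16, d_6 = (1327 - 16^2)/51 = 1071/51 = 21, a_6 = floor((36 + 16)/21) = 2.
  m_7 = 21*2 - 16 = 26, d_7 = (1327 - 26^2)/21 = 651/21 = 31, a_7 = floor((36 + 26)/31) = 2.
  m_8 = 31*2 - 26 = 36, d_8 = (1327 - 36^2)/31 = 31/31 = 1, a_8 = floor((36 + 36)/1) = 72.
  m_9 = 1*72 - 36 = 36, d_9 = (1327 - 36^2)/1 = 31/1 = 31: (m_9, d_9) = (m_1, d_1) = (36, 31), so from here the quotients repeat a_1, ..., a_8; the period length is 8.
Hence the expansion of sqrt(1327) is a_0 = 36 followed by the repeating block 2, 2, 1, 35, 1, 2, 2, 72 (period 8).

[36; (2, 2, 1, 35, 1, 2, 2, 72)]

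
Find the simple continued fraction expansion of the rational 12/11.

[1; 11]

Run the Euclidean algorithm on 12 and 11; the successive quotients are the partial quotients a_0, a_1, ... (each step inverts the fractional part left over by the previous one):
  12 = 1*11 + 1, so a_0 = 1.
  11 = 11*1 + 0, so a_1 = 11.
The remainder reaches 0 after 2 divisions, so the expansion has 2 partial quotients, read off in order.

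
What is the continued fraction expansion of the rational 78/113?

Run the Euclidean algorithm on 78 and 113; the successive quotients are the partial quotients a_0, a_1, ... (each step inverts the fractional part left over by the previous one):
  78 = 0*113 + 78, so a_0 = 0.
  113 = 1*78 + 35, so a_1 = 1.
  78 = 2*35 + 8, so a_2 = 2.
  35 = 4*8 + 3, so a_3 = 4.
  8 = 2*3 + 2, so a_4 = 2.
  3 = 1*2 + 1, so a_5 = 1.
  2 = 2*1 + 0, so a_6 = 2.
The remainder reaches 0 after 7 divisions, so the expansion has 7 partial quotients, read off in order.

[0; 1, 2, 4, 2, 1, 2]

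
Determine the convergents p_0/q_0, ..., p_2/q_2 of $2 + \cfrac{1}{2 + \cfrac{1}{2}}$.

2/1, 5/2, 12/5

Using the convergent recurrence p_i = a_i*p_{i-1} + p_{i-2}, q_i = a_i*q_{i-1} + q_{i-2} with p_{-2}=0, p_{-1}=1, q_{-2}=1, q_{-1}=0:
  i=0: a_0=2, p_0 = 2*1 + 0 = 2, q_0 = 2*0 + 1 = 1.
  i=1: a_1=2, p_1 = 2*2 + 1 = 5, q_1 = 2*1 + 0 = 2.
  i=2: a_2=2, p_2 = 2*5 + 2 = 12, q_2 = 2*2 + 1 = 5.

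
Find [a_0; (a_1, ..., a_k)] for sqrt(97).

[9; (1, 5, 1, 1, 1, 1, 1, 1, 5, 1, 18)]

Write x_i = (sqrt(97) + m_i)/d_i with (m_0, d_0) = (0, 1). a_0 = floor(sqrt(97)) = 9, since 9^2 = 81 <= 97 < 100 = 10^2.
Iterate m_{i+1} = d_i*a_i - m_i, d_{i+1} = (97 - m_{i+1}^2)/d_i, a_{i+1} = floor((a_0 + m_{i+1})/d_{i+1}):
  m_1 = 1*9 - 0 = 9, d_1 = (97 - 9^2)/1 = 16/1 = 16, a_1 = floor((9 + 9)/16) = 1.
  m_2 = 16*1 - 9 = 7, d_2 = (97 - 7^2)/16 = 48/16 = 3, a_2 = floor((9 + 7)/3) = 5.
  m_3 = 3*5 - 7 = 8, d_3 = (97 - 8^2)/3 = 33/3 = 11, a_3 = floor((9 + 8)/11) = 1.
  m_4 = 11*1 - 8 = 3, d_4 = (97 - 3^2)/11 = 88/11 = 8, a_4 = floor((9 + 3)/8) = 1.
  m_5 = 8*1 - 3 = 5, d_5 = (97 - 5^2)/8 = 72/8 = 9, a_5 = floor((9 + 5)/9) = 1.
  m_6 = 9*1 - 5 = 4, d_6 = (97 - 4^2)/9 = 81/9 = 9, a_6 = floor((9 + 4)/9) = 1.
  m_7 = 9*1 - 4 = 5, d_7 = (97 - 5^2)/9 = 72/9 = 8, a_7 = floor((9 + 5)/8) = 1.
  m_8 = 8*1 - 5 = 3, d_8 = (97 - 3^2)/8 = 88/8 = 11, a_8 = floor((9 + 3)/11) = 1.
  m_9 = 11*1 - 3 = 8, d_9 = (97 - 8^2)/11 = 33/11 = 3, a_9 = floor((9 + 8)/3) = 5.
  m_10 = 3*5 - 8 = 7, d_10 = (97 - 7^2)/3 = 48/3 = 16, a_10 = floor((9 + 7)/16) = 1.
  m_11 = 16*1 - 7 = 9, d_11 = (97 - 9^2)/16 = 16/16 = 1, a_11 = floor((9 + 9)/1) = 18.
  m_12 = 1*18 - 9 = 9, d_12 = (97 - 9^2)/1 = 16/1 = 16: (m_12, d_12) = (m_1, d_1) = (9, 16), so from here the quotients repeat a_1, ..., a_11; the period length is 11.
Hence the expansion of sqrt(97) is a_0 = 9 followed by the repeating block 1, 5, 1, 1, 1, 1, 1, 1, 5, 1, 18 (period 11).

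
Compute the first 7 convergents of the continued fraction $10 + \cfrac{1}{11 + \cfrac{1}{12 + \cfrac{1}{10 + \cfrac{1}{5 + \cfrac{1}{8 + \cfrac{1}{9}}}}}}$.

10/1, 111/11, 1342/133, 13531/1341, 68997/6838, 565507/56045, 5158560/511243

Using the convergent recurrence p_i = a_i*p_{i-1} + p_{i-2}, q_i = a_i*q_{i-1} + q_{i-2} with p_{-2}=0, p_{-1}=1, q_{-2}=1, q_{-1}=0:
  i=0: a_0=10, p_0 = 10*1 + 0 = 10, q_0 = 10*0 + 1 = 1.
  i=1: a_1=11, p_1 = 11*10 + 1 = 111, q_1 = 11*1 + 0 = 11.
  i=2: a_2=12, p_2 = 12*111 + 10 = 1342, q_2 = 12*11 + 1 = 133.
  i=3: a_3=10, p_3 = 10*1342 + 111 = 13531, q_3 = 10*133 + 11 = 1341.
  i=4: a_4=5, p_4 = 5*13531 + 1342 = 68997, q_4 = 5*1341 + 133 = 6838.
  i=5: a_5=8, p_5 = 8*68997 + 13531 = 565507, q_5 = 8*6838 + 1341 = 56045.
  i=6: a_6=9, p_6 = 9*565507 + 68997 = 5158560, q_6 = 9*56045 + 6838 = 511243.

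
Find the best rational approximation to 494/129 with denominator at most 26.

88/23

Expand x = 494/129 as a continued fraction with the Euclidean algorithm:
  494 = 3*129 + 107, so a_0 = 3.
  129 = 1*107 + 22, so a_1 = 1.
  107 = 4*22 + 19, so a_2 = 4.
  22 = 1*19 + 3, so a_3 = 1.
  19 = 6*3 + 1, so a_4 = 6.
  3 = 3*1 + 0, so a_5 = 3.
so x = [3; 1, 4, 1, 6, 3].
Convergents (p_i = a_i*p_{i-1} + p_{i-2}, q_i = a_i*q_{i-1} + q_{i-2} with p_{-2}=0, p_{-1}=1, q_{-2}=1, q_{-1}=0), until the denominator exceeds 26:
  i=0: a_0=3, p_0 = 3*1 + 0 = 3, q_0 = 3*0 + 1 = 1.
  i=1: a_1=1, p_1 = 1*3 + 1 = 4, q_1 = 1*1 + 0 = 1.
  i=2: a_2=4, p_2 = 4*4 + 3 = 19, q_2 = 4*1 + 1 = 5.
  i=3: a_3=1, p_3 = 1*19 + 4 = 23, q_3 = 1*5 + 1 = 6.
  i=4: a_4=6, p_4 = 6*23 + 19 = 157, q_4 = 6*6 + 5 = 41.
q_4 = 41 > 26, so the last convergent with denominator <= 26 is p_3/q_3 = 23/6.
The closest fraction with denominator <= 26 is either p_3/q_3 or the intermediate fraction (k*p_3 + p_2)/(k*q_3 + q_2) with the largest k >= 1 whose denominator stays <= 26; these approach x as k grows, and every other convergent or intermediate fraction in range is farther away.
Largest k: floor((26 - q_2)/q_3) = floor((26 - 5)/6) = 3.
That gives (3*23 + 19)/(3*6 + 5) = 88/23.
Compare the errors: |x - 23/6| = |494*6 - 23*129|/(129*6) = 3/774, and |x - 88/23| = |494*23 - 88*129|/(129*23) = 10/2967.
Cross-multiplying, 10*774 = 7740 < 8901 = 3*2967, so 10/2967 is smaller: the intermediate fraction 88/23 is closer to x than 23/6.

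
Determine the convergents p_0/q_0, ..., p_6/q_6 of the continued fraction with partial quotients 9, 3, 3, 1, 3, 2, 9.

9/1, 28/3, 93/10, 121/13, 456/49, 1033/111, 9753/1048

Using the convergent recurrence p_i = a_i*p_{i-1} + p_{i-2}, q_i = a_i*q_{i-1} + q_{i-2} with p_{-2}=0, p_{-1}=1, q_{-2}=1, q_{-1}=0:
  i=0: a_0=9, p_0 = 9*1 + 0 = 9, q_0 = 9*0 + 1 = 1.
  i=1: a_1=3, p_1 = 3*9 + 1 = 28, q_1 = 3*1 + 0 = 3.
  i=2: a_2=3, p_2 = 3*28 + 9 = 93, q_2 = 3*3 + 1 = 10.
  i=3: a_3=1, p_3 = 1*93 + 28 = 121, q_3 = 1*10 + 3 = 13.
  i=4: a_4=3, p_4 = 3*121 + 93 = 456, q_4 = 3*13 + 10 = 49.
  i=5: a_5=2, p_5 = 2*456 + 121 = 1033, q_5 = 2*49 + 13 = 111.
  i=6: a_6=9, p_6 = 9*1033 + 456 = 9753, q_6 = 9*111 + 49 = 1048.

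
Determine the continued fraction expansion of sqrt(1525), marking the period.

Write x_i = (sqrt(1525) + m_i)/d_i with (m_0, d_0) = (0, 1). a_0 = floor(sqrt(1525)) = 39, since 39^2 = 1521 <= 1525 < 1600 = 40^2.
Iterate m_{i+1} = d_i*a_i - m_i, d_{i+1} = (1525 - m_{i+1}^2)/d_i, a_{i+1} = floor((a_0 + m_{i+1})/d_{i+1}):
  m_1 = 1*39 - 0 = 39, d_1 = (1525 - 39^2)/1 = 4/1 = 4, a_1 = floor((39 + 39)/4) = 19.
  m_2 = 4*19 - 39 = 37, d_2 = (1525 - 37^2)/4 = 156/4 = 39, a_2 = floor((39 + 37)/39) = 1.
  m_3 = 39*1 - 37 = 2, d_3 = (1525 - 2^2)/39 = 1521/39 = 39, a_3 = floor((39 + 2)/39) = 1.
  m_4 = 39*1 - 2 = 37, d_4 = (1525 - 37^2)/39 = 156/39 = 4, a_4 = floor((39 + 37)/4) = 19.
  m_5 = 4*19 - 37 = 39, d_5 = (1525 - 39^2)/4 = 4/4 = 1, a_5 = floor((39 + 39)/1) = 78.
  m_6 = 1*78 - 39 = 39, d_6 = (1525 - 39^2)/1 = 4/1 = 4: (m_6, d_6) = (m_1, d_1) = (39, 4), so from here the quotients repeat a_1, ..., a_5; the period length is 5.
Hence the expansion of sqrt(1525) is a_0 = 39 followed by the repeating block 19, 1, 1, 19, 78 (period 5).

[39; (19, 1, 1, 19, 78)]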